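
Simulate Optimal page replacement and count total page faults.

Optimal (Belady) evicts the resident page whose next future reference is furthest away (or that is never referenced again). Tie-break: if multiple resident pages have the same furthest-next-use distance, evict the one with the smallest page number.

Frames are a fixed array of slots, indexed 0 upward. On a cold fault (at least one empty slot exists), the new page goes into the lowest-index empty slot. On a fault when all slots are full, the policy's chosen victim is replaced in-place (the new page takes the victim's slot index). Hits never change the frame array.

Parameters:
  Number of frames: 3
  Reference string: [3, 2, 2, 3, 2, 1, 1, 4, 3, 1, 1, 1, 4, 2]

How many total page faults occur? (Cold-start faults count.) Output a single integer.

Answer: 5

Derivation:
Step 0: ref 3 → FAULT, frames=[3,-,-]
Step 1: ref 2 → FAULT, frames=[3,2,-]
Step 2: ref 2 → HIT, frames=[3,2,-]
Step 3: ref 3 → HIT, frames=[3,2,-]
Step 4: ref 2 → HIT, frames=[3,2,-]
Step 5: ref 1 → FAULT, frames=[3,2,1]
Step 6: ref 1 → HIT, frames=[3,2,1]
Step 7: ref 4 → FAULT (evict 2), frames=[3,4,1]
Step 8: ref 3 → HIT, frames=[3,4,1]
Step 9: ref 1 → HIT, frames=[3,4,1]
Step 10: ref 1 → HIT, frames=[3,4,1]
Step 11: ref 1 → HIT, frames=[3,4,1]
Step 12: ref 4 → HIT, frames=[3,4,1]
Step 13: ref 2 → FAULT (evict 1), frames=[3,4,2]
Total faults: 5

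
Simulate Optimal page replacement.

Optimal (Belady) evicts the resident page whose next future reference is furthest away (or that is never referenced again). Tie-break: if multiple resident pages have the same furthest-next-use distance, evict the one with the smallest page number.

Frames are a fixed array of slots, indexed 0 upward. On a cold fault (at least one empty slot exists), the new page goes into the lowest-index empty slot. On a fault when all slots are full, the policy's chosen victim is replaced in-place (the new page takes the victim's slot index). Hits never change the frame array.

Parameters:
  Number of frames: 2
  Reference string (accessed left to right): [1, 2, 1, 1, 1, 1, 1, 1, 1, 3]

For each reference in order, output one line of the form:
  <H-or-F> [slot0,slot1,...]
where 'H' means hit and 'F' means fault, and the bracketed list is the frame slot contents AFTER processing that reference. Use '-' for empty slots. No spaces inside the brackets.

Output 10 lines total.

F [1,-]
F [1,2]
H [1,2]
H [1,2]
H [1,2]
H [1,2]
H [1,2]
H [1,2]
H [1,2]
F [3,2]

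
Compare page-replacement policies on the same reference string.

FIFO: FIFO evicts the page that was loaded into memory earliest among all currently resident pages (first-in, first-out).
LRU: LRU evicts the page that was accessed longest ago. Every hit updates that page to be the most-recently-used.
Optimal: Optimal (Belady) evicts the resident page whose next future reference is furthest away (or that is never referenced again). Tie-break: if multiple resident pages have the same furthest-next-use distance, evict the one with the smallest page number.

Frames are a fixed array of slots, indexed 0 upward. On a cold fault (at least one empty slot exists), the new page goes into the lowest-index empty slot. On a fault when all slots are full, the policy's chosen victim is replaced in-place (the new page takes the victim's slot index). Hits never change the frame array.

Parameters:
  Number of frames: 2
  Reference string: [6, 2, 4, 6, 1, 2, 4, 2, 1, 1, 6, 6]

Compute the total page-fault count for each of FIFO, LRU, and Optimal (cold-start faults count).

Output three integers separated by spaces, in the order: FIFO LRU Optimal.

Answer: 9 9 7

Derivation:
--- FIFO ---
  step 0: ref 6 -> FAULT, frames=[6,-] (faults so far: 1)
  step 1: ref 2 -> FAULT, frames=[6,2] (faults so far: 2)
  step 2: ref 4 -> FAULT, evict 6, frames=[4,2] (faults so far: 3)
  step 3: ref 6 -> FAULT, evict 2, frames=[4,6] (faults so far: 4)
  step 4: ref 1 -> FAULT, evict 4, frames=[1,6] (faults so far: 5)
  step 5: ref 2 -> FAULT, evict 6, frames=[1,2] (faults so far: 6)
  step 6: ref 4 -> FAULT, evict 1, frames=[4,2] (faults so far: 7)
  step 7: ref 2 -> HIT, frames=[4,2] (faults so far: 7)
  step 8: ref 1 -> FAULT, evict 2, frames=[4,1] (faults so far: 8)
  step 9: ref 1 -> HIT, frames=[4,1] (faults so far: 8)
  step 10: ref 6 -> FAULT, evict 4, frames=[6,1] (faults so far: 9)
  step 11: ref 6 -> HIT, frames=[6,1] (faults so far: 9)
  FIFO total faults: 9
--- LRU ---
  step 0: ref 6 -> FAULT, frames=[6,-] (faults so far: 1)
  step 1: ref 2 -> FAULT, frames=[6,2] (faults so far: 2)
  step 2: ref 4 -> FAULT, evict 6, frames=[4,2] (faults so far: 3)
  step 3: ref 6 -> FAULT, evict 2, frames=[4,6] (faults so far: 4)
  step 4: ref 1 -> FAULT, evict 4, frames=[1,6] (faults so far: 5)
  step 5: ref 2 -> FAULT, evict 6, frames=[1,2] (faults so far: 6)
  step 6: ref 4 -> FAULT, evict 1, frames=[4,2] (faults so far: 7)
  step 7: ref 2 -> HIT, frames=[4,2] (faults so far: 7)
  step 8: ref 1 -> FAULT, evict 4, frames=[1,2] (faults so far: 8)
  step 9: ref 1 -> HIT, frames=[1,2] (faults so far: 8)
  step 10: ref 6 -> FAULT, evict 2, frames=[1,6] (faults so far: 9)
  step 11: ref 6 -> HIT, frames=[1,6] (faults so far: 9)
  LRU total faults: 9
--- Optimal ---
  step 0: ref 6 -> FAULT, frames=[6,-] (faults so far: 1)
  step 1: ref 2 -> FAULT, frames=[6,2] (faults so far: 2)
  step 2: ref 4 -> FAULT, evict 2, frames=[6,4] (faults so far: 3)
  step 3: ref 6 -> HIT, frames=[6,4] (faults so far: 3)
  step 4: ref 1 -> FAULT, evict 6, frames=[1,4] (faults so far: 4)
  step 5: ref 2 -> FAULT, evict 1, frames=[2,4] (faults so far: 5)
  step 6: ref 4 -> HIT, frames=[2,4] (faults so far: 5)
  step 7: ref 2 -> HIT, frames=[2,4] (faults so far: 5)
  step 8: ref 1 -> FAULT, evict 2, frames=[1,4] (faults so far: 6)
  step 9: ref 1 -> HIT, frames=[1,4] (faults so far: 6)
  step 10: ref 6 -> FAULT, evict 1, frames=[6,4] (faults so far: 7)
  step 11: ref 6 -> HIT, frames=[6,4] (faults so far: 7)
  Optimal total faults: 7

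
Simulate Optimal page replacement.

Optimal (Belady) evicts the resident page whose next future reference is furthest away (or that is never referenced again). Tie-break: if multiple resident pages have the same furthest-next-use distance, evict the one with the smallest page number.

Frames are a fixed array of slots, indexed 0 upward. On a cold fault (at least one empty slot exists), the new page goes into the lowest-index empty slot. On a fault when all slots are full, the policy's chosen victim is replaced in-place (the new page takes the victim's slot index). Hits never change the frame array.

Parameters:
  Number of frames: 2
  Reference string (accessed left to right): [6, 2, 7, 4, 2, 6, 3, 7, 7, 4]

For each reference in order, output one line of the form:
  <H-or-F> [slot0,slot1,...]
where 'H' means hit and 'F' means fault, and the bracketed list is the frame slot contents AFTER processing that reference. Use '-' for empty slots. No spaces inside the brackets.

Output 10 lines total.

F [6,-]
F [6,2]
F [7,2]
F [4,2]
H [4,2]
F [4,6]
F [4,3]
F [4,7]
H [4,7]
H [4,7]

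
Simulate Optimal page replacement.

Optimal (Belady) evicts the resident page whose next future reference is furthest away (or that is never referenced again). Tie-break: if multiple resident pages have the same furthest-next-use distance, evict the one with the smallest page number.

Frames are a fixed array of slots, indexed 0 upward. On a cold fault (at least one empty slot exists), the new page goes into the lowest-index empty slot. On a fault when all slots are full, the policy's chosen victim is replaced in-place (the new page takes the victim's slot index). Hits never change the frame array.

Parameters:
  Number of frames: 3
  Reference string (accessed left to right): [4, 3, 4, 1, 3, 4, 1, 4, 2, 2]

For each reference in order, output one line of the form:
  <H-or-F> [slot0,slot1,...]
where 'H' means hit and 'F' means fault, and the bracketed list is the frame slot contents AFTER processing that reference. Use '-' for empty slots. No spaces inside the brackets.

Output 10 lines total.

F [4,-,-]
F [4,3,-]
H [4,3,-]
F [4,3,1]
H [4,3,1]
H [4,3,1]
H [4,3,1]
H [4,3,1]
F [4,3,2]
H [4,3,2]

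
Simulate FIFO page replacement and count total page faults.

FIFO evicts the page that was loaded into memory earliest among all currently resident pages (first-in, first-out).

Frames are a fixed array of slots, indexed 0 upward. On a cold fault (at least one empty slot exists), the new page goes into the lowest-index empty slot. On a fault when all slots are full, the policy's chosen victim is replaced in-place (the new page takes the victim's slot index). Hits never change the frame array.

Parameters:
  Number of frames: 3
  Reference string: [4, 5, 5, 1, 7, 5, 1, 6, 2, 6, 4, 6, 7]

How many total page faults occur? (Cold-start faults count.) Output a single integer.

Step 0: ref 4 → FAULT, frames=[4,-,-]
Step 1: ref 5 → FAULT, frames=[4,5,-]
Step 2: ref 5 → HIT, frames=[4,5,-]
Step 3: ref 1 → FAULT, frames=[4,5,1]
Step 4: ref 7 → FAULT (evict 4), frames=[7,5,1]
Step 5: ref 5 → HIT, frames=[7,5,1]
Step 6: ref 1 → HIT, frames=[7,5,1]
Step 7: ref 6 → FAULT (evict 5), frames=[7,6,1]
Step 8: ref 2 → FAULT (evict 1), frames=[7,6,2]
Step 9: ref 6 → HIT, frames=[7,6,2]
Step 10: ref 4 → FAULT (evict 7), frames=[4,6,2]
Step 11: ref 6 → HIT, frames=[4,6,2]
Step 12: ref 7 → FAULT (evict 6), frames=[4,7,2]
Total faults: 8

Answer: 8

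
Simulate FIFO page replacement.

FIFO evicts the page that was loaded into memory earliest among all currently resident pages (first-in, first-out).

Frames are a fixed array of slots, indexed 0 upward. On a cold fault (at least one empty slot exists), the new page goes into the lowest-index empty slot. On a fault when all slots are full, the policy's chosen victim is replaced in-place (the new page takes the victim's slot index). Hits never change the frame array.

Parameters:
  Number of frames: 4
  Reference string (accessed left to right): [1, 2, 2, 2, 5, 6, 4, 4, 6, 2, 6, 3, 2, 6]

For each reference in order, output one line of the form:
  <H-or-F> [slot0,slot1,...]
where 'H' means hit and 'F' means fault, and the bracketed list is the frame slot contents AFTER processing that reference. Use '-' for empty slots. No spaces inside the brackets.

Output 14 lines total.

F [1,-,-,-]
F [1,2,-,-]
H [1,2,-,-]
H [1,2,-,-]
F [1,2,5,-]
F [1,2,5,6]
F [4,2,5,6]
H [4,2,5,6]
H [4,2,5,6]
H [4,2,5,6]
H [4,2,5,6]
F [4,3,5,6]
F [4,3,2,6]
H [4,3,2,6]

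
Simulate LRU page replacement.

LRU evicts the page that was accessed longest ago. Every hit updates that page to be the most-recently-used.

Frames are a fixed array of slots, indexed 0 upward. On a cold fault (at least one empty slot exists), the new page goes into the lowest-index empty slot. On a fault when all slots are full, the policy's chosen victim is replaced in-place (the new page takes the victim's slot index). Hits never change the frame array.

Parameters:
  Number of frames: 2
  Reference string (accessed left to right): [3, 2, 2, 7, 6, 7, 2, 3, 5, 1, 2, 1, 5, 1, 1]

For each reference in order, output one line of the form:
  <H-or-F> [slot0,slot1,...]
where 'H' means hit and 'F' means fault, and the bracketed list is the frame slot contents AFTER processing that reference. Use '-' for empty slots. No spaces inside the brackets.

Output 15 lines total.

F [3,-]
F [3,2]
H [3,2]
F [7,2]
F [7,6]
H [7,6]
F [7,2]
F [3,2]
F [3,5]
F [1,5]
F [1,2]
H [1,2]
F [1,5]
H [1,5]
H [1,5]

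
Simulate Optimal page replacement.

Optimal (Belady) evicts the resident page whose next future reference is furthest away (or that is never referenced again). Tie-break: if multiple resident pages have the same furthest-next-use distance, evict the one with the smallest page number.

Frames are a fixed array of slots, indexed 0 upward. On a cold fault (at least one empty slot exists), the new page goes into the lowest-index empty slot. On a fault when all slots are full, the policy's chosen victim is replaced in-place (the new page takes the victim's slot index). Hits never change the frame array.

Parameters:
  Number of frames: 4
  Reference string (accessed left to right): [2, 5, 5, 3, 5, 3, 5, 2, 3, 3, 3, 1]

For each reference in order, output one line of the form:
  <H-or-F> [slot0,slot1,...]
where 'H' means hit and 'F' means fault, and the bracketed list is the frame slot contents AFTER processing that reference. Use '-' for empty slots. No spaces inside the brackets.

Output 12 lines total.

F [2,-,-,-]
F [2,5,-,-]
H [2,5,-,-]
F [2,5,3,-]
H [2,5,3,-]
H [2,5,3,-]
H [2,5,3,-]
H [2,5,3,-]
H [2,5,3,-]
H [2,5,3,-]
H [2,5,3,-]
F [2,5,3,1]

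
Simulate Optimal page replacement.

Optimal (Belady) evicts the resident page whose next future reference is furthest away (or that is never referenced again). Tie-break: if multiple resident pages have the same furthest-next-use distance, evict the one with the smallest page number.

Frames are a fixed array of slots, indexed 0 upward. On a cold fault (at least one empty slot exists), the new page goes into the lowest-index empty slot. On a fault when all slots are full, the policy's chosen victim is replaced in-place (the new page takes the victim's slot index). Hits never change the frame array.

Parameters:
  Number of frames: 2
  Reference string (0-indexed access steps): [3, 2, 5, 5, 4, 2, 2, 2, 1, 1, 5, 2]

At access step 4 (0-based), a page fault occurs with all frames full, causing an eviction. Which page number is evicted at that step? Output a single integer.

Step 0: ref 3 -> FAULT, frames=[3,-]
Step 1: ref 2 -> FAULT, frames=[3,2]
Step 2: ref 5 -> FAULT, evict 3, frames=[5,2]
Step 3: ref 5 -> HIT, frames=[5,2]
Step 4: ref 4 -> FAULT, evict 5, frames=[4,2]
At step 4: evicted page 5

Answer: 5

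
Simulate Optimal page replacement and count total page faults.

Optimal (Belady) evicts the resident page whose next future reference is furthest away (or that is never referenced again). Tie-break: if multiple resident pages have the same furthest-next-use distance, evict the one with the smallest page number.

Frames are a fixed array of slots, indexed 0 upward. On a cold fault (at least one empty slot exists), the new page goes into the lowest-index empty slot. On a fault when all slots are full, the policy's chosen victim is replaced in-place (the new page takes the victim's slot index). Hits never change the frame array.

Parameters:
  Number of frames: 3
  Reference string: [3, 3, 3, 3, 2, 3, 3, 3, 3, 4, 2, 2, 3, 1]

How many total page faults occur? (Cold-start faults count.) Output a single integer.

Step 0: ref 3 → FAULT, frames=[3,-,-]
Step 1: ref 3 → HIT, frames=[3,-,-]
Step 2: ref 3 → HIT, frames=[3,-,-]
Step 3: ref 3 → HIT, frames=[3,-,-]
Step 4: ref 2 → FAULT, frames=[3,2,-]
Step 5: ref 3 → HIT, frames=[3,2,-]
Step 6: ref 3 → HIT, frames=[3,2,-]
Step 7: ref 3 → HIT, frames=[3,2,-]
Step 8: ref 3 → HIT, frames=[3,2,-]
Step 9: ref 4 → FAULT, frames=[3,2,4]
Step 10: ref 2 → HIT, frames=[3,2,4]
Step 11: ref 2 → HIT, frames=[3,2,4]
Step 12: ref 3 → HIT, frames=[3,2,4]
Step 13: ref 1 → FAULT (evict 2), frames=[3,1,4]
Total faults: 4

Answer: 4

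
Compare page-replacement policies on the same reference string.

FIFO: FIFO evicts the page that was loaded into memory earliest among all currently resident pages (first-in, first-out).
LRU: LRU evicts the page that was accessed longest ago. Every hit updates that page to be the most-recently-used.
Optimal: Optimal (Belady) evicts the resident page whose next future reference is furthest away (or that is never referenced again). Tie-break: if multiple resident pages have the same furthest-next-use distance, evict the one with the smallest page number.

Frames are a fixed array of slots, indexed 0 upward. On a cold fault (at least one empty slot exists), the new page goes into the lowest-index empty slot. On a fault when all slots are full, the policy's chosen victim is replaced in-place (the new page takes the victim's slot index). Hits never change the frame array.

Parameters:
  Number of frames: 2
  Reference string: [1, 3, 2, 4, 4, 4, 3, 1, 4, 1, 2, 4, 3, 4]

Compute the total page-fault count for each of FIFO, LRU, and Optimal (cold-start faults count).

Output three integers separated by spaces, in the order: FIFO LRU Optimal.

--- FIFO ---
  step 0: ref 1 -> FAULT, frames=[1,-] (faults so far: 1)
  step 1: ref 3 -> FAULT, frames=[1,3] (faults so far: 2)
  step 2: ref 2 -> FAULT, evict 1, frames=[2,3] (faults so far: 3)
  step 3: ref 4 -> FAULT, evict 3, frames=[2,4] (faults so far: 4)
  step 4: ref 4 -> HIT, frames=[2,4] (faults so far: 4)
  step 5: ref 4 -> HIT, frames=[2,4] (faults so far: 4)
  step 6: ref 3 -> FAULT, evict 2, frames=[3,4] (faults so far: 5)
  step 7: ref 1 -> FAULT, evict 4, frames=[3,1] (faults so far: 6)
  step 8: ref 4 -> FAULT, evict 3, frames=[4,1] (faults so far: 7)
  step 9: ref 1 -> HIT, frames=[4,1] (faults so far: 7)
  step 10: ref 2 -> FAULT, evict 1, frames=[4,2] (faults so far: 8)
  step 11: ref 4 -> HIT, frames=[4,2] (faults so far: 8)
  step 12: ref 3 -> FAULT, evict 4, frames=[3,2] (faults so far: 9)
  step 13: ref 4 -> FAULT, evict 2, frames=[3,4] (faults so far: 10)
  FIFO total faults: 10
--- LRU ---
  step 0: ref 1 -> FAULT, frames=[1,-] (faults so far: 1)
  step 1: ref 3 -> FAULT, frames=[1,3] (faults so far: 2)
  step 2: ref 2 -> FAULT, evict 1, frames=[2,3] (faults so far: 3)
  step 3: ref 4 -> FAULT, evict 3, frames=[2,4] (faults so far: 4)
  step 4: ref 4 -> HIT, frames=[2,4] (faults so far: 4)
  step 5: ref 4 -> HIT, frames=[2,4] (faults so far: 4)
  step 6: ref 3 -> FAULT, evict 2, frames=[3,4] (faults so far: 5)
  step 7: ref 1 -> FAULT, evict 4, frames=[3,1] (faults so far: 6)
  step 8: ref 4 -> FAULT, evict 3, frames=[4,1] (faults so far: 7)
  step 9: ref 1 -> HIT, frames=[4,1] (faults so far: 7)
  step 10: ref 2 -> FAULT, evict 4, frames=[2,1] (faults so far: 8)
  step 11: ref 4 -> FAULT, evict 1, frames=[2,4] (faults so far: 9)
  step 12: ref 3 -> FAULT, evict 2, frames=[3,4] (faults so far: 10)
  step 13: ref 4 -> HIT, frames=[3,4] (faults so far: 10)
  LRU total faults: 10
--- Optimal ---
  step 0: ref 1 -> FAULT, frames=[1,-] (faults so far: 1)
  step 1: ref 3 -> FAULT, frames=[1,3] (faults so far: 2)
  step 2: ref 2 -> FAULT, evict 1, frames=[2,3] (faults so far: 3)
  step 3: ref 4 -> FAULT, evict 2, frames=[4,3] (faults so far: 4)
  step 4: ref 4 -> HIT, frames=[4,3] (faults so far: 4)
  step 5: ref 4 -> HIT, frames=[4,3] (faults so far: 4)
  step 6: ref 3 -> HIT, frames=[4,3] (faults so far: 4)
  step 7: ref 1 -> FAULT, evict 3, frames=[4,1] (faults so far: 5)
  step 8: ref 4 -> HIT, frames=[4,1] (faults so far: 5)
  step 9: ref 1 -> HIT, frames=[4,1] (faults so far: 5)
  step 10: ref 2 -> FAULT, evict 1, frames=[4,2] (faults so far: 6)
  step 11: ref 4 -> HIT, frames=[4,2] (faults so far: 6)
  step 12: ref 3 -> FAULT, evict 2, frames=[4,3] (faults so far: 7)
  step 13: ref 4 -> HIT, frames=[4,3] (faults so far: 7)
  Optimal total faults: 7

Answer: 10 10 7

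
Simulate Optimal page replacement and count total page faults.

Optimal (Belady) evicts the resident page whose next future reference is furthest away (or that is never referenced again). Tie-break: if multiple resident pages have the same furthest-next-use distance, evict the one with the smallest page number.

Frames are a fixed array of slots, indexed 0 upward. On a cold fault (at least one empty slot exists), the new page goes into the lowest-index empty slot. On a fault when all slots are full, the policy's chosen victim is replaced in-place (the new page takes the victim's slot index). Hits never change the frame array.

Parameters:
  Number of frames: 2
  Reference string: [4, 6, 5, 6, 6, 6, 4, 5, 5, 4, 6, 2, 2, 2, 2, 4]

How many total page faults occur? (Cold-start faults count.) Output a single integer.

Answer: 6

Derivation:
Step 0: ref 4 → FAULT, frames=[4,-]
Step 1: ref 6 → FAULT, frames=[4,6]
Step 2: ref 5 → FAULT (evict 4), frames=[5,6]
Step 3: ref 6 → HIT, frames=[5,6]
Step 4: ref 6 → HIT, frames=[5,6]
Step 5: ref 6 → HIT, frames=[5,6]
Step 6: ref 4 → FAULT (evict 6), frames=[5,4]
Step 7: ref 5 → HIT, frames=[5,4]
Step 8: ref 5 → HIT, frames=[5,4]
Step 9: ref 4 → HIT, frames=[5,4]
Step 10: ref 6 → FAULT (evict 5), frames=[6,4]
Step 11: ref 2 → FAULT (evict 6), frames=[2,4]
Step 12: ref 2 → HIT, frames=[2,4]
Step 13: ref 2 → HIT, frames=[2,4]
Step 14: ref 2 → HIT, frames=[2,4]
Step 15: ref 4 → HIT, frames=[2,4]
Total faults: 6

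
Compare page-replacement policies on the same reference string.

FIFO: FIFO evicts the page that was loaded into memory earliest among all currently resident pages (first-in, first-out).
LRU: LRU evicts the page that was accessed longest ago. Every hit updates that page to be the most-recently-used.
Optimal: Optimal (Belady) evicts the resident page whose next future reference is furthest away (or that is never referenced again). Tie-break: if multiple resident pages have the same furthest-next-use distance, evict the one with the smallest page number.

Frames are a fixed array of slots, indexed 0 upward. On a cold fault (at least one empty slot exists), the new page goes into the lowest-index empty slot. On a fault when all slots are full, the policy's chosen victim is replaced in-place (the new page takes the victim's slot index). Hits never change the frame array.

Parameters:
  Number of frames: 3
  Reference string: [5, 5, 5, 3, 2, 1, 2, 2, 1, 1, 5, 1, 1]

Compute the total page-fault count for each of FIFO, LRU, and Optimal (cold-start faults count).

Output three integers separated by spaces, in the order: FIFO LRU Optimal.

--- FIFO ---
  step 0: ref 5 -> FAULT, frames=[5,-,-] (faults so far: 1)
  step 1: ref 5 -> HIT, frames=[5,-,-] (faults so far: 1)
  step 2: ref 5 -> HIT, frames=[5,-,-] (faults so far: 1)
  step 3: ref 3 -> FAULT, frames=[5,3,-] (faults so far: 2)
  step 4: ref 2 -> FAULT, frames=[5,3,2] (faults so far: 3)
  step 5: ref 1 -> FAULT, evict 5, frames=[1,3,2] (faults so far: 4)
  step 6: ref 2 -> HIT, frames=[1,3,2] (faults so far: 4)
  step 7: ref 2 -> HIT, frames=[1,3,2] (faults so far: 4)
  step 8: ref 1 -> HIT, frames=[1,3,2] (faults so far: 4)
  step 9: ref 1 -> HIT, frames=[1,3,2] (faults so far: 4)
  step 10: ref 5 -> FAULT, evict 3, frames=[1,5,2] (faults so far: 5)
  step 11: ref 1 -> HIT, frames=[1,5,2] (faults so far: 5)
  step 12: ref 1 -> HIT, frames=[1,5,2] (faults so far: 5)
  FIFO total faults: 5
--- LRU ---
  step 0: ref 5 -> FAULT, frames=[5,-,-] (faults so far: 1)
  step 1: ref 5 -> HIT, frames=[5,-,-] (faults so far: 1)
  step 2: ref 5 -> HIT, frames=[5,-,-] (faults so far: 1)
  step 3: ref 3 -> FAULT, frames=[5,3,-] (faults so far: 2)
  step 4: ref 2 -> FAULT, frames=[5,3,2] (faults so far: 3)
  step 5: ref 1 -> FAULT, evict 5, frames=[1,3,2] (faults so far: 4)
  step 6: ref 2 -> HIT, frames=[1,3,2] (faults so far: 4)
  step 7: ref 2 -> HIT, frames=[1,3,2] (faults so far: 4)
  step 8: ref 1 -> HIT, frames=[1,3,2] (faults so far: 4)
  step 9: ref 1 -> HIT, frames=[1,3,2] (faults so far: 4)
  step 10: ref 5 -> FAULT, evict 3, frames=[1,5,2] (faults so far: 5)
  step 11: ref 1 -> HIT, frames=[1,5,2] (faults so far: 5)
  step 12: ref 1 -> HIT, frames=[1,5,2] (faults so far: 5)
  LRU total faults: 5
--- Optimal ---
  step 0: ref 5 -> FAULT, frames=[5,-,-] (faults so far: 1)
  step 1: ref 5 -> HIT, frames=[5,-,-] (faults so far: 1)
  step 2: ref 5 -> HIT, frames=[5,-,-] (faults so far: 1)
  step 3: ref 3 -> FAULT, frames=[5,3,-] (faults so far: 2)
  step 4: ref 2 -> FAULT, frames=[5,3,2] (faults so far: 3)
  step 5: ref 1 -> FAULT, evict 3, frames=[5,1,2] (faults so far: 4)
  step 6: ref 2 -> HIT, frames=[5,1,2] (faults so far: 4)
  step 7: ref 2 -> HIT, frames=[5,1,2] (faults so far: 4)
  step 8: ref 1 -> HIT, frames=[5,1,2] (faults so far: 4)
  step 9: ref 1 -> HIT, frames=[5,1,2] (faults so far: 4)
  step 10: ref 5 -> HIT, frames=[5,1,2] (faults so far: 4)
  step 11: ref 1 -> HIT, frames=[5,1,2] (faults so far: 4)
  step 12: ref 1 -> HIT, frames=[5,1,2] (faults so far: 4)
  Optimal total faults: 4

Answer: 5 5 4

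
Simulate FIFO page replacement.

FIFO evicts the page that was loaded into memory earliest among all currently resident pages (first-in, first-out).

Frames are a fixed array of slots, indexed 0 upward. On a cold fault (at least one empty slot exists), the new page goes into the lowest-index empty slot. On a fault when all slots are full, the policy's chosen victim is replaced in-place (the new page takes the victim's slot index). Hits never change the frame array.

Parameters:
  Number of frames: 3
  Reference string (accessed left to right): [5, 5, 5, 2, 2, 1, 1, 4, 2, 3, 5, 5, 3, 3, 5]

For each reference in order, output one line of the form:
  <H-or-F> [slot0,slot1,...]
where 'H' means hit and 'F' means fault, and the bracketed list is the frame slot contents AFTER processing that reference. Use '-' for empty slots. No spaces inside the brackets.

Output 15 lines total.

F [5,-,-]
H [5,-,-]
H [5,-,-]
F [5,2,-]
H [5,2,-]
F [5,2,1]
H [5,2,1]
F [4,2,1]
H [4,2,1]
F [4,3,1]
F [4,3,5]
H [4,3,5]
H [4,3,5]
H [4,3,5]
H [4,3,5]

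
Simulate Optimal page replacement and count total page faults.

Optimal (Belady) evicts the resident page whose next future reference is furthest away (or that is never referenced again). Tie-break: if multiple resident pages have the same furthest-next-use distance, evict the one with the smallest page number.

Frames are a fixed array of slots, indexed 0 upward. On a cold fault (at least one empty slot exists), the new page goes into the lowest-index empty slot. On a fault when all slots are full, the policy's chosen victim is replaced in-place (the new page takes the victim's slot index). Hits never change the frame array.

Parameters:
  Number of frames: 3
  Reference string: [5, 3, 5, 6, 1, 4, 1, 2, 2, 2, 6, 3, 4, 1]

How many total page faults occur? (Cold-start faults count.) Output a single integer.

Step 0: ref 5 → FAULT, frames=[5,-,-]
Step 1: ref 3 → FAULT, frames=[5,3,-]
Step 2: ref 5 → HIT, frames=[5,3,-]
Step 3: ref 6 → FAULT, frames=[5,3,6]
Step 4: ref 1 → FAULT (evict 5), frames=[1,3,6]
Step 5: ref 4 → FAULT (evict 3), frames=[1,4,6]
Step 6: ref 1 → HIT, frames=[1,4,6]
Step 7: ref 2 → FAULT (evict 1), frames=[2,4,6]
Step 8: ref 2 → HIT, frames=[2,4,6]
Step 9: ref 2 → HIT, frames=[2,4,6]
Step 10: ref 6 → HIT, frames=[2,4,6]
Step 11: ref 3 → FAULT (evict 2), frames=[3,4,6]
Step 12: ref 4 → HIT, frames=[3,4,6]
Step 13: ref 1 → FAULT (evict 3), frames=[1,4,6]
Total faults: 8

Answer: 8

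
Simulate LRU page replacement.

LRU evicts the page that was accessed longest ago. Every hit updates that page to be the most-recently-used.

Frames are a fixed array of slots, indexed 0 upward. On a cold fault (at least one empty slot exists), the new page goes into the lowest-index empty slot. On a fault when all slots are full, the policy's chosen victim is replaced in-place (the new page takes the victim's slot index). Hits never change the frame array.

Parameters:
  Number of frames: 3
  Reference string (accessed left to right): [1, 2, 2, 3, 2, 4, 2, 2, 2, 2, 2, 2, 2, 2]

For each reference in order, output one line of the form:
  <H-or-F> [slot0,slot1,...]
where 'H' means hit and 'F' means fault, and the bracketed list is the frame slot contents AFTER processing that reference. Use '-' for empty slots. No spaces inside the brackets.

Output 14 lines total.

F [1,-,-]
F [1,2,-]
H [1,2,-]
F [1,2,3]
H [1,2,3]
F [4,2,3]
H [4,2,3]
H [4,2,3]
H [4,2,3]
H [4,2,3]
H [4,2,3]
H [4,2,3]
H [4,2,3]
H [4,2,3]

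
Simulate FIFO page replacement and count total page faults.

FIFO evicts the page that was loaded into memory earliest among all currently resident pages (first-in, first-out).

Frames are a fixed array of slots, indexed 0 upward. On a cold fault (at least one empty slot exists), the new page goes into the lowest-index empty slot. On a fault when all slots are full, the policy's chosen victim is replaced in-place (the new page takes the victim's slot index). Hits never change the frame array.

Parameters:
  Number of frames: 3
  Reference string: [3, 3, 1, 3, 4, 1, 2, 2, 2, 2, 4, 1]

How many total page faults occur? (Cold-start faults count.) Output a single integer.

Step 0: ref 3 → FAULT, frames=[3,-,-]
Step 1: ref 3 → HIT, frames=[3,-,-]
Step 2: ref 1 → FAULT, frames=[3,1,-]
Step 3: ref 3 → HIT, frames=[3,1,-]
Step 4: ref 4 → FAULT, frames=[3,1,4]
Step 5: ref 1 → HIT, frames=[3,1,4]
Step 6: ref 2 → FAULT (evict 3), frames=[2,1,4]
Step 7: ref 2 → HIT, frames=[2,1,4]
Step 8: ref 2 → HIT, frames=[2,1,4]
Step 9: ref 2 → HIT, frames=[2,1,4]
Step 10: ref 4 → HIT, frames=[2,1,4]
Step 11: ref 1 → HIT, frames=[2,1,4]
Total faults: 4

Answer: 4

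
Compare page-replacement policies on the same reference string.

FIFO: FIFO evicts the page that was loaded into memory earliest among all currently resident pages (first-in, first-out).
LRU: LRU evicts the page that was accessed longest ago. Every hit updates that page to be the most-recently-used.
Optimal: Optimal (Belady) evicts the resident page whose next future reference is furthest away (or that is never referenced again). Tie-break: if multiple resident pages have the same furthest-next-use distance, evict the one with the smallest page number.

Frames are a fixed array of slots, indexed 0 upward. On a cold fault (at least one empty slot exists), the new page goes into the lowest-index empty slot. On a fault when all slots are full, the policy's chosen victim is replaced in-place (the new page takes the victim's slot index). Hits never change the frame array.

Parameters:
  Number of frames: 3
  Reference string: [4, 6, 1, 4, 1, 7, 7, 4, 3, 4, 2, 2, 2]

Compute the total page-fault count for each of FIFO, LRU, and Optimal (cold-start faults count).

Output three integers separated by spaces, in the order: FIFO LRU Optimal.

--- FIFO ---
  step 0: ref 4 -> FAULT, frames=[4,-,-] (faults so far: 1)
  step 1: ref 6 -> FAULT, frames=[4,6,-] (faults so far: 2)
  step 2: ref 1 -> FAULT, frames=[4,6,1] (faults so far: 3)
  step 3: ref 4 -> HIT, frames=[4,6,1] (faults so far: 3)
  step 4: ref 1 -> HIT, frames=[4,6,1] (faults so far: 3)
  step 5: ref 7 -> FAULT, evict 4, frames=[7,6,1] (faults so far: 4)
  step 6: ref 7 -> HIT, frames=[7,6,1] (faults so far: 4)
  step 7: ref 4 -> FAULT, evict 6, frames=[7,4,1] (faults so far: 5)
  step 8: ref 3 -> FAULT, evict 1, frames=[7,4,3] (faults so far: 6)
  step 9: ref 4 -> HIT, frames=[7,4,3] (faults so far: 6)
  step 10: ref 2 -> FAULT, evict 7, frames=[2,4,3] (faults so far: 7)
  step 11: ref 2 -> HIT, frames=[2,4,3] (faults so far: 7)
  step 12: ref 2 -> HIT, frames=[2,4,3] (faults so far: 7)
  FIFO total faults: 7
--- LRU ---
  step 0: ref 4 -> FAULT, frames=[4,-,-] (faults so far: 1)
  step 1: ref 6 -> FAULT, frames=[4,6,-] (faults so far: 2)
  step 2: ref 1 -> FAULT, frames=[4,6,1] (faults so far: 3)
  step 3: ref 4 -> HIT, frames=[4,6,1] (faults so far: 3)
  step 4: ref 1 -> HIT, frames=[4,6,1] (faults so far: 3)
  step 5: ref 7 -> FAULT, evict 6, frames=[4,7,1] (faults so far: 4)
  step 6: ref 7 -> HIT, frames=[4,7,1] (faults so far: 4)
  step 7: ref 4 -> HIT, frames=[4,7,1] (faults so far: 4)
  step 8: ref 3 -> FAULT, evict 1, frames=[4,7,3] (faults so far: 5)
  step 9: ref 4 -> HIT, frames=[4,7,3] (faults so far: 5)
  step 10: ref 2 -> FAULT, evict 7, frames=[4,2,3] (faults so far: 6)
  step 11: ref 2 -> HIT, frames=[4,2,3] (faults so far: 6)
  step 12: ref 2 -> HIT, frames=[4,2,3] (faults so far: 6)
  LRU total faults: 6
--- Optimal ---
  step 0: ref 4 -> FAULT, frames=[4,-,-] (faults so far: 1)
  step 1: ref 6 -> FAULT, frames=[4,6,-] (faults so far: 2)
  step 2: ref 1 -> FAULT, frames=[4,6,1] (faults so far: 3)
  step 3: ref 4 -> HIT, frames=[4,6,1] (faults so far: 3)
  step 4: ref 1 -> HIT, frames=[4,6,1] (faults so far: 3)
  step 5: ref 7 -> FAULT, evict 1, frames=[4,6,7] (faults so far: 4)
  step 6: ref 7 -> HIT, frames=[4,6,7] (faults so far: 4)
  step 7: ref 4 -> HIT, frames=[4,6,7] (faults so far: 4)
  step 8: ref 3 -> FAULT, evict 6, frames=[4,3,7] (faults so far: 5)
  step 9: ref 4 -> HIT, frames=[4,3,7] (faults so far: 5)
  step 10: ref 2 -> FAULT, evict 3, frames=[4,2,7] (faults so far: 6)
  step 11: ref 2 -> HIT, frames=[4,2,7] (faults so far: 6)
  step 12: ref 2 -> HIT, frames=[4,2,7] (faults so far: 6)
  Optimal total faults: 6

Answer: 7 6 6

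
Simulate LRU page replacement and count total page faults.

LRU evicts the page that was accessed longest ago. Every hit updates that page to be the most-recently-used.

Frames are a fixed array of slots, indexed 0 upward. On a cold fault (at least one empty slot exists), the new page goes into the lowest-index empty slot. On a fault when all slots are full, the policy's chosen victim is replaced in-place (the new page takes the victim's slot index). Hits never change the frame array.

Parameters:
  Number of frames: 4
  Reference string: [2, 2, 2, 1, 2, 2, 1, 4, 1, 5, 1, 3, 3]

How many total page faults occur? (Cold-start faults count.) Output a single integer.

Step 0: ref 2 → FAULT, frames=[2,-,-,-]
Step 1: ref 2 → HIT, frames=[2,-,-,-]
Step 2: ref 2 → HIT, frames=[2,-,-,-]
Step 3: ref 1 → FAULT, frames=[2,1,-,-]
Step 4: ref 2 → HIT, frames=[2,1,-,-]
Step 5: ref 2 → HIT, frames=[2,1,-,-]
Step 6: ref 1 → HIT, frames=[2,1,-,-]
Step 7: ref 4 → FAULT, frames=[2,1,4,-]
Step 8: ref 1 → HIT, frames=[2,1,4,-]
Step 9: ref 5 → FAULT, frames=[2,1,4,5]
Step 10: ref 1 → HIT, frames=[2,1,4,5]
Step 11: ref 3 → FAULT (evict 2), frames=[3,1,4,5]
Step 12: ref 3 → HIT, frames=[3,1,4,5]
Total faults: 5

Answer: 5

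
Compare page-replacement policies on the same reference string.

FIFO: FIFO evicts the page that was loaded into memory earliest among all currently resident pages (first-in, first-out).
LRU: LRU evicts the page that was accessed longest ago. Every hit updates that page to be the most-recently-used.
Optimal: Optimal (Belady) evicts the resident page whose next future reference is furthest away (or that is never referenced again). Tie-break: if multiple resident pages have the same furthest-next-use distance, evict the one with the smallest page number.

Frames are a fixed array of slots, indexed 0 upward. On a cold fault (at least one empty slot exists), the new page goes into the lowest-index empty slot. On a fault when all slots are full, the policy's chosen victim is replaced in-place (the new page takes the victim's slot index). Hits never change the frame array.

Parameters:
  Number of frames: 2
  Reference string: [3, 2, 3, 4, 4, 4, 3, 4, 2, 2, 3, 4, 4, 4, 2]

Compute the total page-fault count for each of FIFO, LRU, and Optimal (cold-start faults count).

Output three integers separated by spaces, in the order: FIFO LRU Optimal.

--- FIFO ---
  step 0: ref 3 -> FAULT, frames=[3,-] (faults so far: 1)
  step 1: ref 2 -> FAULT, frames=[3,2] (faults so far: 2)
  step 2: ref 3 -> HIT, frames=[3,2] (faults so far: 2)
  step 3: ref 4 -> FAULT, evict 3, frames=[4,2] (faults so far: 3)
  step 4: ref 4 -> HIT, frames=[4,2] (faults so far: 3)
  step 5: ref 4 -> HIT, frames=[4,2] (faults so far: 3)
  step 6: ref 3 -> FAULT, evict 2, frames=[4,3] (faults so far: 4)
  step 7: ref 4 -> HIT, frames=[4,3] (faults so far: 4)
  step 8: ref 2 -> FAULT, evict 4, frames=[2,3] (faults so far: 5)
  step 9: ref 2 -> HIT, frames=[2,3] (faults so far: 5)
  step 10: ref 3 -> HIT, frames=[2,3] (faults so far: 5)
  step 11: ref 4 -> FAULT, evict 3, frames=[2,4] (faults so far: 6)
  step 12: ref 4 -> HIT, frames=[2,4] (faults so far: 6)
  step 13: ref 4 -> HIT, frames=[2,4] (faults so far: 6)
  step 14: ref 2 -> HIT, frames=[2,4] (faults so far: 6)
  FIFO total faults: 6
--- LRU ---
  step 0: ref 3 -> FAULT, frames=[3,-] (faults so far: 1)
  step 1: ref 2 -> FAULT, frames=[3,2] (faults so far: 2)
  step 2: ref 3 -> HIT, frames=[3,2] (faults so far: 2)
  step 3: ref 4 -> FAULT, evict 2, frames=[3,4] (faults so far: 3)
  step 4: ref 4 -> HIT, frames=[3,4] (faults so far: 3)
  step 5: ref 4 -> HIT, frames=[3,4] (faults so far: 3)
  step 6: ref 3 -> HIT, frames=[3,4] (faults so far: 3)
  step 7: ref 4 -> HIT, frames=[3,4] (faults so far: 3)
  step 8: ref 2 -> FAULT, evict 3, frames=[2,4] (faults so far: 4)
  step 9: ref 2 -> HIT, frames=[2,4] (faults so far: 4)
  step 10: ref 3 -> FAULT, evict 4, frames=[2,3] (faults so far: 5)
  step 11: ref 4 -> FAULT, evict 2, frames=[4,3] (faults so far: 6)
  step 12: ref 4 -> HIT, frames=[4,3] (faults so far: 6)
  step 13: ref 4 -> HIT, frames=[4,3] (faults so far: 6)
  step 14: ref 2 -> FAULT, evict 3, frames=[4,2] (faults so far: 7)
  LRU total faults: 7
--- Optimal ---
  step 0: ref 3 -> FAULT, frames=[3,-] (faults so far: 1)
  step 1: ref 2 -> FAULT, frames=[3,2] (faults so far: 2)
  step 2: ref 3 -> HIT, frames=[3,2] (faults so far: 2)
  step 3: ref 4 -> FAULT, evict 2, frames=[3,4] (faults so far: 3)
  step 4: ref 4 -> HIT, frames=[3,4] (faults so far: 3)
  step 5: ref 4 -> HIT, frames=[3,4] (faults so far: 3)
  step 6: ref 3 -> HIT, frames=[3,4] (faults so far: 3)
  step 7: ref 4 -> HIT, frames=[3,4] (faults so far: 3)
  step 8: ref 2 -> FAULT, evict 4, frames=[3,2] (faults so far: 4)
  step 9: ref 2 -> HIT, frames=[3,2] (faults so far: 4)
  step 10: ref 3 -> HIT, frames=[3,2] (faults so far: 4)
  step 11: ref 4 -> FAULT, evict 3, frames=[4,2] (faults so far: 5)
  step 12: ref 4 -> HIT, frames=[4,2] (faults so far: 5)
  step 13: ref 4 -> HIT, frames=[4,2] (faults so far: 5)
  step 14: ref 2 -> HIT, frames=[4,2] (faults so far: 5)
  Optimal total faults: 5

Answer: 6 7 5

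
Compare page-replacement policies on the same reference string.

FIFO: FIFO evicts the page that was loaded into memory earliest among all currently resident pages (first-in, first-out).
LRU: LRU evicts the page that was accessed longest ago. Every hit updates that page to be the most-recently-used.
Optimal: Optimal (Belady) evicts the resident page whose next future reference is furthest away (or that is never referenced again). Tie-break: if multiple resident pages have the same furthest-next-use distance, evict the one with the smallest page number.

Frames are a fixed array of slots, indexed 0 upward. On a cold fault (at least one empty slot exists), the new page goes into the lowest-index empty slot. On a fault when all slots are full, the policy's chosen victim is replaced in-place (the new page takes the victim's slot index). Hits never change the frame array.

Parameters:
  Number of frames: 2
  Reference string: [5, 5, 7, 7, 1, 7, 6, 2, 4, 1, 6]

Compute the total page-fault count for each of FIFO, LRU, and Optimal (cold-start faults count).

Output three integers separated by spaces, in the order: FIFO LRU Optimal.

--- FIFO ---
  step 0: ref 5 -> FAULT, frames=[5,-] (faults so far: 1)
  step 1: ref 5 -> HIT, frames=[5,-] (faults so far: 1)
  step 2: ref 7 -> FAULT, frames=[5,7] (faults so far: 2)
  step 3: ref 7 -> HIT, frames=[5,7] (faults so far: 2)
  step 4: ref 1 -> FAULT, evict 5, frames=[1,7] (faults so far: 3)
  step 5: ref 7 -> HIT, frames=[1,7] (faults so far: 3)
  step 6: ref 6 -> FAULT, evict 7, frames=[1,6] (faults so far: 4)
  step 7: ref 2 -> FAULT, evict 1, frames=[2,6] (faults so far: 5)
  step 8: ref 4 -> FAULT, evict 6, frames=[2,4] (faults so far: 6)
  step 9: ref 1 -> FAULT, evict 2, frames=[1,4] (faults so far: 7)
  step 10: ref 6 -> FAULT, evict 4, frames=[1,6] (faults so far: 8)
  FIFO total faults: 8
--- LRU ---
  step 0: ref 5 -> FAULT, frames=[5,-] (faults so far: 1)
  step 1: ref 5 -> HIT, frames=[5,-] (faults so far: 1)
  step 2: ref 7 -> FAULT, frames=[5,7] (faults so far: 2)
  step 3: ref 7 -> HIT, frames=[5,7] (faults so far: 2)
  step 4: ref 1 -> FAULT, evict 5, frames=[1,7] (faults so far: 3)
  step 5: ref 7 -> HIT, frames=[1,7] (faults so far: 3)
  step 6: ref 6 -> FAULT, evict 1, frames=[6,7] (faults so far: 4)
  step 7: ref 2 -> FAULT, evict 7, frames=[6,2] (faults so far: 5)
  step 8: ref 4 -> FAULT, evict 6, frames=[4,2] (faults so far: 6)
  step 9: ref 1 -> FAULT, evict 2, frames=[4,1] (faults so far: 7)
  step 10: ref 6 -> FAULT, evict 4, frames=[6,1] (faults so far: 8)
  LRU total faults: 8
--- Optimal ---
  step 0: ref 5 -> FAULT, frames=[5,-] (faults so far: 1)
  step 1: ref 5 -> HIT, frames=[5,-] (faults so far: 1)
  step 2: ref 7 -> FAULT, frames=[5,7] (faults so far: 2)
  step 3: ref 7 -> HIT, frames=[5,7] (faults so far: 2)
  step 4: ref 1 -> FAULT, evict 5, frames=[1,7] (faults so far: 3)
  step 5: ref 7 -> HIT, frames=[1,7] (faults so far: 3)
  step 6: ref 6 -> FAULT, evict 7, frames=[1,6] (faults so far: 4)
  step 7: ref 2 -> FAULT, evict 6, frames=[1,2] (faults so far: 5)
  step 8: ref 4 -> FAULT, evict 2, frames=[1,4] (faults so far: 6)
  step 9: ref 1 -> HIT, frames=[1,4] (faults so far: 6)
  step 10: ref 6 -> FAULT, evict 1, frames=[6,4] (faults so far: 7)
  Optimal total faults: 7

Answer: 8 8 7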